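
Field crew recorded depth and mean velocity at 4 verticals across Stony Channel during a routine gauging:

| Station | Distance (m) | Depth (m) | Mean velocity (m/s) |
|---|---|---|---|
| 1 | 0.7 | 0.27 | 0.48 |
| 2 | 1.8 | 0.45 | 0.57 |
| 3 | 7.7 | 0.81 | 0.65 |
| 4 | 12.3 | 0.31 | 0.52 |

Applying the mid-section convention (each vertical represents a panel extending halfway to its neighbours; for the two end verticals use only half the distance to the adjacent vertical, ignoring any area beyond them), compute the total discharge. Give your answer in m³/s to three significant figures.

4.10 m³/s

w_1 = (1.8 − 0.7)/2 = 0.55 m; q_1 = 0.48 × 0.27 × 0.55 = 0.07128 m³/s
w_2 = (7.7 − 0.7)/2 = 3.5 m; q_2 = 0.57 × 0.45 × 3.5 = 0.8978 m³/s
w_3 = (12.3 − 1.8)/2 = 5.25 m; q_3 = 0.65 × 0.81 × 5.25 = 2.764 m³/s
w_4 = (12.3 − 7.7)/2 = 2.3 m; q_4 = 0.52 × 0.31 × 2.3 = 0.3708 m³/s
Q = Σ qᵢ = 4.104 m³/s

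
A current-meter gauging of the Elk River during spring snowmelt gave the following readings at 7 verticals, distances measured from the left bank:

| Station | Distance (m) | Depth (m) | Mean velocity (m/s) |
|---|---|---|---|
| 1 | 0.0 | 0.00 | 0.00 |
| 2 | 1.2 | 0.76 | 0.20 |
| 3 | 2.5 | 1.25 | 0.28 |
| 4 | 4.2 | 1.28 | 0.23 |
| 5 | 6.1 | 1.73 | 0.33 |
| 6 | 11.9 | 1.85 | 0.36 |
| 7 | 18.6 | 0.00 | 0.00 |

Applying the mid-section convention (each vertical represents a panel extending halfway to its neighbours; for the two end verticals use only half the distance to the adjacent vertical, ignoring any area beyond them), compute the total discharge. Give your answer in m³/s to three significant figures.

w_2 = (2.5 − 0.0)/2 = 1.25 m; q_2 = 0.20 × 0.76 × 1.25 = 0.1900 m³/s
w_3 = (4.2 − 1.2)/2 = 1.5 m; q_3 = 0.28 × 1.25 × 1.5 = 0.5250 m³/s
w_4 = (6.1 − 2.5)/2 = 1.8 m; q_4 = 0.23 × 1.28 × 1.8 = 0.5299 m³/s
w_5 = (11.9 − 4.2)/2 = 3.85 m; q_5 = 0.33 × 1.73 × 3.85 = 2.198 m³/s
w_6 = (18.6 − 6.1)/2 = 6.25 m; q_6 = 0.36 × 1.85 × 6.25 = 4.163 m³/s
Stations 1, 7 contribute zero (depth or velocity is 0).
Q = Σ qᵢ = 7.605 m³/s

7.61 m³/s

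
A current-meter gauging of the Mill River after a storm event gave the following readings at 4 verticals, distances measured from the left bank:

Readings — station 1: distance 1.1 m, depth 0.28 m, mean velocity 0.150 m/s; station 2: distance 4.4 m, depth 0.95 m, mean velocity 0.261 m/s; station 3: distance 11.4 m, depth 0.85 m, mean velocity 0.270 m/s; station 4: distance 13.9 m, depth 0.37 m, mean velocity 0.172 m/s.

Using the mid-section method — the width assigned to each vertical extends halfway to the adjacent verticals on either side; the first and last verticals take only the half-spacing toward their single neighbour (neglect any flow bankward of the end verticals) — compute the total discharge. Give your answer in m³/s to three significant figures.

w_1 = (4.4 − 1.1)/2 = 1.65 m; q_1 = 0.150 × 0.28 × 1.65 = 0.06930 m³/s
w_2 = (11.4 − 1.1)/2 = 5.15 m; q_2 = 0.261 × 0.95 × 5.15 = 1.277 m³/s
w_3 = (13.9 − 4.4)/2 = 4.75 m; q_3 = 0.270 × 0.85 × 4.75 = 1.090 m³/s
w_4 = (13.9 − 11.4)/2 = 1.25 m; q_4 = 0.172 × 0.37 × 1.25 = 0.07955 m³/s
Q = Σ qᵢ = 2.516 m³/s

2.52 m³/s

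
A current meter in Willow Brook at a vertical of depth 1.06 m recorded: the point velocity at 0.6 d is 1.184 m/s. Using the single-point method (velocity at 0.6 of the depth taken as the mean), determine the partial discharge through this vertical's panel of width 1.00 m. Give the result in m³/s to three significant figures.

1.26 m³/s

v̄ = v₀.₆ = 1.184 m/s
q = v̄ × d × w = 1.184 × 1.06 × 1.00 = 1.255 m³/s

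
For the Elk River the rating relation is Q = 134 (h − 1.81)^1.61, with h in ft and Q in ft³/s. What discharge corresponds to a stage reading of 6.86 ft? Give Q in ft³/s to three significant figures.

Q = 134 × (6.86 − 1.81)^1.61 = 134 × 5.05^1.61 = 1817 ft³/s

1820 ft³/s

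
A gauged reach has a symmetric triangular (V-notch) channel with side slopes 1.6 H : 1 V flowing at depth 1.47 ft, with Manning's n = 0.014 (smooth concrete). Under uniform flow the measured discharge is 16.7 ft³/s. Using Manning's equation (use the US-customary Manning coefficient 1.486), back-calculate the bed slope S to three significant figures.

A = z·y² = 1.6×1.47² = 3.457 ft²
P = 2y√(1+z²) = 2×1.47×√(1+1.6²) = 5.547 ft
R = A/P = 3.457/5.547 = 0.6233 ft
S = (Q·n / (1.486·A·R^(2/3)))² = (16.7×0.014 / (1.486×3.457×0.7297))² = 0.003890

0.00389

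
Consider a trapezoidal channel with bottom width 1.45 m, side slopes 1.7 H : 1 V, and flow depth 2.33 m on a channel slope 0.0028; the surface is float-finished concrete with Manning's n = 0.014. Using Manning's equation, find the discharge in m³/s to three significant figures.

53.4 m³/s

A = (b + z·y)·y = (1.45 + 1.7×2.33)×2.33 = 12.61 m²
P = b + 2y√(1+z²) = 1.45 + 2×2.33×√(1+1.7²) = 10.64 m
R = A/P = 12.61/10.64 = 1.185 m
Q = (1/n)·A·R^(2/3)·S^(1/2) = (1/0.014) × 12.61 × 1.185^(2/3) × 0.0028^(1/2) = 53.36 m³/s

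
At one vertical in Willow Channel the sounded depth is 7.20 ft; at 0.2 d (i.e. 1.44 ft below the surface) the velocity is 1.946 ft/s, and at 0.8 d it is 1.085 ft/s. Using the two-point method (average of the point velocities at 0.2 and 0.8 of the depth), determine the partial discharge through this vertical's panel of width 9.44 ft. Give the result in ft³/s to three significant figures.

103 ft³/s

v̄ = (1.946 + 1.085) / 2 = 1.516 ft/s
q = v̄ × d × w = 1.516 × 7.20 × 9.44 = 103.0 ft³/s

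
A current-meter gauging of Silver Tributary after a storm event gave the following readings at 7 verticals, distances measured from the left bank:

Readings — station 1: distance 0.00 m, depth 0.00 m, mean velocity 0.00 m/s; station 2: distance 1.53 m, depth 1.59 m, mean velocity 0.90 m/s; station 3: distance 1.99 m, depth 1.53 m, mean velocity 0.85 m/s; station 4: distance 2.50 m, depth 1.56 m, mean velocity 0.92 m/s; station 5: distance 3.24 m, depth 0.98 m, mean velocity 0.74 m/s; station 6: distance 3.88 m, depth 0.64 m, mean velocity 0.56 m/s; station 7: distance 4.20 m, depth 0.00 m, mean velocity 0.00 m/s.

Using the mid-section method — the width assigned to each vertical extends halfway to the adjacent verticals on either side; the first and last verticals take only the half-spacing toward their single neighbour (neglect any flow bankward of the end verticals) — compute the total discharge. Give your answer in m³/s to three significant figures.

w_2 = (1.99 − 0.00)/2 = 0.995 m; q_2 = 0.90 × 1.59 × 0.995 = 1.424 m³/s
w_3 = (2.50 − 1.53)/2 = 0.485 m; q_3 = 0.85 × 1.53 × 0.485 = 0.6307 m³/s
w_4 = (3.24 − 1.99)/2 = 0.625 m; q_4 = 0.92 × 1.56 × 0.625 = 0.8970 m³/s
w_5 = (3.88 − 2.50)/2 = 0.69 m; q_5 = 0.74 × 0.98 × 0.69 = 0.5004 m³/s
w_6 = (4.20 − 3.24)/2 = 0.48 m; q_6 = 0.56 × 0.64 × 0.48 = 0.1720 m³/s
Stations 1, 7 contribute zero (depth or velocity is 0).
Q = Σ qᵢ = 3.624 m³/s

3.62 m³/s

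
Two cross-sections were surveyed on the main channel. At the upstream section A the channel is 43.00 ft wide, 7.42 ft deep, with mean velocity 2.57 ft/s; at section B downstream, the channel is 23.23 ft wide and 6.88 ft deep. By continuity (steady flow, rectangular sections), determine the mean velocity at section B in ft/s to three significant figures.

Q = A₁V₁ = (43.00×7.42) × 2.57 = 820.0 ft³/s
A₂ = 23.23 × 6.88 = 159.8 ft²
V₂ = Q/A₂ = 820.0/159.8 = 5.131 ft/s

5.13 ft/s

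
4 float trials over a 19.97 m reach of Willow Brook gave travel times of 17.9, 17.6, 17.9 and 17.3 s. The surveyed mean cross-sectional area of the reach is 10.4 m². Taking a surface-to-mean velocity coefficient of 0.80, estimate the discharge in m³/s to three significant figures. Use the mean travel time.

9.40 m³/s

t̄ = (17.9 + 17.6 + 17.9 + 17.3) / 4 = 17.675 s
v_surface = L / t̄ = 19.97 / 17.675 = 1.130 m/s
v_mean = 0.80 × 1.130 = 0.9039 m/s
Q = A × v_mean = 10.4 × 0.9039 = 9.400 m³/s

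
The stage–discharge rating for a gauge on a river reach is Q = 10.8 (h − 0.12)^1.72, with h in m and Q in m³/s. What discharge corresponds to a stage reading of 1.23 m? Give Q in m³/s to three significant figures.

12.9 m³/s

Q = 10.8 × (1.23 − 0.12)^1.72 = 10.8 × 1.11^1.72 = 12.92 m³/s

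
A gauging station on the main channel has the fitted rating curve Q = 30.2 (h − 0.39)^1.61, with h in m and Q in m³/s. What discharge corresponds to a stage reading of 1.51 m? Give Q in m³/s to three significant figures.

Q = 30.2 × (1.51 − 0.39)^1.61 = 30.2 × 1.12^1.61 = 36.24 m³/s

36.2 m³/s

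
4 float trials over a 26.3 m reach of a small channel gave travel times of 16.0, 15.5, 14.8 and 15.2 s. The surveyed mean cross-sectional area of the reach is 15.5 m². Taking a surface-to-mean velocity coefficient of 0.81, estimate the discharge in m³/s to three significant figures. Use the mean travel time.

21.5 m³/s

t̄ = (16.0 + 15.5 + 14.8 + 15.2) / 4 = 15.375 s
v_surface = L / t̄ = 26.3 / 15.375 = 1.711 m/s
v_mean = 0.81 × 1.711 = 1.386 m/s
Q = A × v_mean = 15.5 × 1.386 = 21.48 m³/s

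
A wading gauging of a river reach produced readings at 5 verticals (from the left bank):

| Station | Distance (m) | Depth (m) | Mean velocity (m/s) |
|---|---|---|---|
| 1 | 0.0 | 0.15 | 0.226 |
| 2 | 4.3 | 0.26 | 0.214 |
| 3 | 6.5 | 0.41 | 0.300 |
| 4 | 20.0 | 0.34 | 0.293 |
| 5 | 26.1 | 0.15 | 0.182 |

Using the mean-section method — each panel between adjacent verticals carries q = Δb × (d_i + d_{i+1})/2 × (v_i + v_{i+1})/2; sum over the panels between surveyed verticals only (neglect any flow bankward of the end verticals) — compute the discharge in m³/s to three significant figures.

Panel 1-2: Δb = 4.3 m, d̄ = (0.15+0.26)/2 = 0.205, v̄ = (0.226+0.214)/2 = 0.22 → q = 4.3×0.205×0.22 = 0.1939 m³/s
Panel 2-3: Δb = 2.2 m, d̄ = (0.26+0.41)/2 = 0.335, v̄ = (0.214+0.300)/2 = 0.257 → q = 2.2×0.335×0.257 = 0.1894 m³/s
Panel 3-4: Δb = 13.5 m, d̄ = (0.41+0.34)/2 = 0.375, v̄ = (0.300+0.293)/2 = 0.2965 → q = 13.5×0.375×0.2965 = 1.501 m³/s
Panel 4-5: Δb = 6.1 m, d̄ = (0.34+0.15)/2 = 0.245, v̄ = (0.293+0.182)/2 = 0.2375 → q = 6.1×0.245×0.2375 = 0.3549 m³/s
Q = Σ q = 2.239 m³/s

2.24 m³/s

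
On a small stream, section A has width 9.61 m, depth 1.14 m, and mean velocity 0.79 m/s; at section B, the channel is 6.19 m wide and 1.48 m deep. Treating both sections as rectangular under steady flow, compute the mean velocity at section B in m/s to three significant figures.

Q = A₁V₁ = (9.61×1.14) × 0.79 = 8.655 m³/s
A₂ = 6.19 × 1.48 = 9.161 m²
V₂ = Q/A₂ = 8.655/9.161 = 0.9447 m/s

0.945 m/s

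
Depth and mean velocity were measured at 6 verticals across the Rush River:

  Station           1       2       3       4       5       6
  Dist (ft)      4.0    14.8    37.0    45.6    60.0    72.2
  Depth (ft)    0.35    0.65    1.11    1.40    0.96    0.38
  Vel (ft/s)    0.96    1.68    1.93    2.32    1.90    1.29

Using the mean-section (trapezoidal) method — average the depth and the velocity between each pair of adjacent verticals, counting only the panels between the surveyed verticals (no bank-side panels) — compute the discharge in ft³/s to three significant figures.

Panel 1-2: Δb = 10.8 ft, d̄ = (0.35+0.65)/2 = 0.5, v̄ = (0.96+1.68)/2 = 1.32 → q = 10.8×0.5×1.32 = 7.128 ft³/s
Panel 2-3: Δb = 22.2 ft, d̄ = (0.65+1.11)/2 = 0.88, v̄ = (1.68+1.93)/2 = 1.805 → q = 22.2×0.88×1.805 = 35.26 ft³/s
Panel 3-4: Δb = 8.6 ft, d̄ = (1.11+1.40)/2 = 1.255, v̄ = (1.93+2.32)/2 = 2.125 → q = 8.6×1.255×2.125 = 22.94 ft³/s
Panel 4-5: Δb = 14.4 ft, d̄ = (1.40+0.96)/2 = 1.18, v̄ = (2.32+1.90)/2 = 2.11 → q = 14.4×1.18×2.11 = 35.85 ft³/s
Panel 5-6: Δb = 12.2 ft, d̄ = (0.96+0.38)/2 = 0.67, v̄ = (1.90+1.29)/2 = 1.595 → q = 12.2×0.67×1.595 = 13.04 ft³/s
Q = Σ q = 114.2 ft³/s

114 ft³/s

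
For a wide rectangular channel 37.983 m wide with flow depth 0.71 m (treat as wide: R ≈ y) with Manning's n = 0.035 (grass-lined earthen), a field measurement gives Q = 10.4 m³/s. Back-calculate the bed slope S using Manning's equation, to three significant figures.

A = b·y = 37.983 × 0.71 = 26.97 m²
Wide channel: R ≈ y = 0.71 m
S = (Q·n / (1·A·R^(2/3)))² = (10.4×0.035 / (1×26.97×0.7959))² = 0.0002876

0.000288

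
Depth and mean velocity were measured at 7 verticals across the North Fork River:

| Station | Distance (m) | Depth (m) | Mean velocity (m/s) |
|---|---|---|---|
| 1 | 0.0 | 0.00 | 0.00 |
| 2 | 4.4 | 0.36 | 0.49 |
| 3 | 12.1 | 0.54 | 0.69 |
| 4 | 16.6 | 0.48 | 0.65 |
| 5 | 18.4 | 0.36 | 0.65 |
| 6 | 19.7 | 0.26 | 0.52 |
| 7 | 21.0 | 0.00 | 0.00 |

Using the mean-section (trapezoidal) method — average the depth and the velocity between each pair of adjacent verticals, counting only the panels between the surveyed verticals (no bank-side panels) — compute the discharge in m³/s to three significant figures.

Panel 1-2: Δb = 4.4 m, d̄ = (0.00+0.36)/2 = 0.18, v̄ = (0.00+0.49)/2 = 0.245 → q = 4.4×0.18×0.245 = 0.1940 m³/s
Panel 2-3: Δb = 7.7 m, d̄ = (0.36+0.54)/2 = 0.45, v̄ = (0.49+0.69)/2 = 0.59 → q = 7.7×0.45×0.59 = 2.044 m³/s
Panel 3-4: Δb = 4.5 m, d̄ = (0.54+0.48)/2 = 0.51, v̄ = (0.69+0.65)/2 = 0.67 → q = 4.5×0.51×0.67 = 1.538 m³/s
Panel 4-5: Δb = 1.8 m, d̄ = (0.48+0.36)/2 = 0.42, v̄ = (0.65+0.65)/2 = 0.65 → q = 1.8×0.42×0.65 = 0.4914 m³/s
Panel 5-6: Δb = 1.3 m, d̄ = (0.36+0.26)/2 = 0.31, v̄ = (0.65+0.52)/2 = 0.585 → q = 1.3×0.31×0.585 = 0.2358 m³/s
Panel 6-7: Δb = 1.3 m, d̄ = (0.26+0.00)/2 = 0.13, v̄ = (0.52+0.00)/2 = 0.26 → q = 1.3×0.13×0.26 = 0.04394 m³/s
Q = Σ q = 4.547 m³/s

4.55 m³/s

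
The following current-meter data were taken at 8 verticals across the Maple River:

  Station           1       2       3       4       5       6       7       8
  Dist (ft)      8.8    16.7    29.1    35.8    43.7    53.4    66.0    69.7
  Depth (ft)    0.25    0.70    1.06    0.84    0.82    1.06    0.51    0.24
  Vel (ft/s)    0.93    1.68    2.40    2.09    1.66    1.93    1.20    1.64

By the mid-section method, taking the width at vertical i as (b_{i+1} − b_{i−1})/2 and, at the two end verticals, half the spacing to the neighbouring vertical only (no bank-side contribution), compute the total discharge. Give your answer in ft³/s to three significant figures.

w_1 = (16.7 − 8.8)/2 = 3.95 ft; q_1 = 0.93 × 0.25 × 3.95 = 0.9184 ft³/s
w_2 = (29.1 − 8.8)/2 = 10.15 ft; q_2 = 1.68 × 0.70 × 10.15 = 11.94 ft³/s
w_3 = (35.8 − 16.7)/2 = 9.55 ft; q_3 = 2.40 × 1.06 × 9.55 = 24.30 ft³/s
w_4 = (43.7 − 29.1)/2 = 7.3 ft; q_4 = 2.09 × 0.84 × 7.3 = 12.82 ft³/s
w_5 = (53.4 − 35.8)/2 = 8.8 ft; q_5 = 1.66 × 0.82 × 8.8 = 11.98 ft³/s
w_6 = (66.0 − 43.7)/2 = 11.15 ft; q_6 = 1.93 × 1.06 × 11.15 = 22.81 ft³/s
w_7 = (69.7 − 53.4)/2 = 8.15 ft; q_7 = 1.20 × 0.51 × 8.15 = 4.988 ft³/s
w_8 = (69.7 − 66.0)/2 = 1.85 ft; q_8 = 1.64 × 0.24 × 1.85 = 0.7282 ft³/s
Q = Σ qᵢ = 90.47 ft³/s

90.5 ft³/s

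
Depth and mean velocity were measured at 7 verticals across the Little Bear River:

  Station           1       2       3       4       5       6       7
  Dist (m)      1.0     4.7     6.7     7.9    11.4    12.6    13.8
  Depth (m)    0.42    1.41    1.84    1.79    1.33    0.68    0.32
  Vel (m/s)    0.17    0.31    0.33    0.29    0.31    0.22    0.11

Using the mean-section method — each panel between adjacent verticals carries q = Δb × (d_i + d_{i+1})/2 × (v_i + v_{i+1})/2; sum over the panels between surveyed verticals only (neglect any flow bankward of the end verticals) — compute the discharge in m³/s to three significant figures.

4.58 m³/s

Panel 1-2: Δb = 3.7 m, d̄ = (0.42+1.41)/2 = 0.915, v̄ = (0.17+0.31)/2 = 0.24 → q = 3.7×0.915×0.24 = 0.8125 m³/s
Panel 2-3: Δb = 2 m, d̄ = (1.41+1.84)/2 = 1.625, v̄ = (0.31+0.33)/2 = 0.32 → q = 2×1.625×0.32 = 1.040 m³/s
Panel 3-4: Δb = 1.2 m, d̄ = (1.84+1.79)/2 = 1.815, v̄ = (0.33+0.29)/2 = 0.31 → q = 1.2×1.815×0.31 = 0.6752 m³/s
Panel 4-5: Δb = 3.5 m, d̄ = (1.79+1.33)/2 = 1.56, v̄ = (0.29+0.31)/2 = 0.3 → q = 3.5×1.56×0.3 = 1.638 m³/s
Panel 5-6: Δb = 1.2 m, d̄ = (1.33+0.68)/2 = 1.005, v̄ = (0.31+0.22)/2 = 0.265 → q = 1.2×1.005×0.265 = 0.3196 m³/s
Panel 6-7: Δb = 1.2 m, d̄ = (0.68+0.32)/2 = 0.5, v̄ = (0.22+0.11)/2 = 0.165 → q = 1.2×0.5×0.165 = 0.09900 m³/s
Q = Σ q = 4.584 m³/s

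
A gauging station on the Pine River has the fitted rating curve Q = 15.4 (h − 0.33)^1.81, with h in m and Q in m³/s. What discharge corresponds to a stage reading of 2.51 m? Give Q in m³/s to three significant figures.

Q = 15.4 × (2.51 − 0.33)^1.81 = 15.4 × 2.18^1.81 = 63.11 m³/s

63.1 m³/s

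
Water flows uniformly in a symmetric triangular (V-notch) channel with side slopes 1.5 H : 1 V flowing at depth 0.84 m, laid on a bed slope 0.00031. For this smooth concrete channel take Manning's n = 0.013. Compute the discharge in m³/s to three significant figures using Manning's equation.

A = z·y² = 1.5×0.84² = 1.058 m²
P = 2y√(1+z²) = 2×0.84×√(1+1.5²) = 3.029 m
R = A/P = 1.058/3.029 = 0.3495 m
Q = (1/n)·A·R^(2/3)·S^(1/2) = (1/0.013) × 1.058 × 0.3495^(2/3) × 0.00031^(1/2) = 0.7112 m³/s

0.711 m³/s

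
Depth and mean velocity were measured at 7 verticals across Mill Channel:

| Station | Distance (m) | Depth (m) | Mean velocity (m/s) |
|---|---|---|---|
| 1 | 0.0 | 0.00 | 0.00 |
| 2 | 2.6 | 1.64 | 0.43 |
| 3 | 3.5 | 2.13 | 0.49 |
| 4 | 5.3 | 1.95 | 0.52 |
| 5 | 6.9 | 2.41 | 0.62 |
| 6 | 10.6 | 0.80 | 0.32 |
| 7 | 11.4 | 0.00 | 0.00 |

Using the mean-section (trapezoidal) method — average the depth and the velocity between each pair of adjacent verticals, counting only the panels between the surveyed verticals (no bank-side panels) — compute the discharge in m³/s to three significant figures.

7.92 m³/s

Panel 1-2: Δb = 2.6 m, d̄ = (0.00+1.64)/2 = 0.82, v̄ = (0.00+0.43)/2 = 0.215 → q = 2.6×0.82×0.215 = 0.4584 m³/s
Panel 2-3: Δb = 0.9 m, d̄ = (1.64+2.13)/2 = 1.885, v̄ = (0.43+0.49)/2 = 0.46 → q = 0.9×1.885×0.46 = 0.7804 m³/s
Panel 3-4: Δb = 1.8 m, d̄ = (2.13+1.95)/2 = 2.04, v̄ = (0.49+0.52)/2 = 0.505 → q = 1.8×2.04×0.505 = 1.854 m³/s
Panel 4-5: Δb = 1.6 m, d̄ = (1.95+2.41)/2 = 2.18, v̄ = (0.52+0.62)/2 = 0.57 → q = 1.6×2.18×0.57 = 1.988 m³/s
Panel 5-6: Δb = 3.7 m, d̄ = (2.41+0.80)/2 = 1.605, v̄ = (0.62+0.32)/2 = 0.47 → q = 3.7×1.605×0.47 = 2.791 m³/s
Panel 6-7: Δb = 0.8 m, d̄ = (0.80+0.00)/2 = 0.4, v̄ = (0.32+0.00)/2 = 0.16 → q = 0.8×0.4×0.16 = 0.05120 m³/s
Q = Σ q = 7.924 m³/s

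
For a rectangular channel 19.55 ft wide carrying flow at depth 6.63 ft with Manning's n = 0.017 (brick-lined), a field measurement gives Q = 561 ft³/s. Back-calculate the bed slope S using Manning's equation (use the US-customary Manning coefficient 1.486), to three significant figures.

A = b·y = 19.55 × 6.63 = 129.6 ft²
P = b + 2y = 19.55 + 2×6.63 = 32.81 ft
R = A/P = 129.6/32.81 = 3.951 ft
S = (Q·n / (1.486·A·R^(2/3)))² = (561×0.017 / (1.486×129.6×2.499))² = 0.0003926

0.000393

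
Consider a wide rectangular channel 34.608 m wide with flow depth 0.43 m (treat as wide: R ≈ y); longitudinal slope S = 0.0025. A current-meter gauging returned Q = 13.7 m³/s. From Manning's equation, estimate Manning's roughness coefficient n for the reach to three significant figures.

0.0309

A = b·y = 34.608 × 0.43 = 14.88 m²
Wide channel: R ≈ y = 0.43 m
n = (1/Q)·A·R^(2/3)·S^(1/2) = (1/13.7) × 14.88 × 0.5697 × 0.05000 = 0.03094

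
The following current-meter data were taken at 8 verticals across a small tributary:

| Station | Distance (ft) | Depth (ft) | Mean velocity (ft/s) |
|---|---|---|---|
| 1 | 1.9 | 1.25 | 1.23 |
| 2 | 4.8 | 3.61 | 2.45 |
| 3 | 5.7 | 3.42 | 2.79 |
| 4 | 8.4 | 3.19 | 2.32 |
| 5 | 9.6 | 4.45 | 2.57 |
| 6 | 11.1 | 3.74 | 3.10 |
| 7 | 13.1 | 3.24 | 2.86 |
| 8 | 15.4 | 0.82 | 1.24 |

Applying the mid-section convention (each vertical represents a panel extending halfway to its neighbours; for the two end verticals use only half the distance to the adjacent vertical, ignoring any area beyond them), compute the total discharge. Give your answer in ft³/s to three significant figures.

107 ft³/s

w_1 = (4.8 − 1.9)/2 = 1.45 ft; q_1 = 1.23 × 1.25 × 1.45 = 2.229 ft³/s
w_2 = (5.7 − 1.9)/2 = 1.9 ft; q_2 = 2.45 × 3.61 × 1.9 = 16.80 ft³/s
w_3 = (8.4 − 4.8)/2 = 1.8 ft; q_3 = 2.79 × 3.42 × 1.8 = 17.18 ft³/s
w_4 = (9.6 − 5.7)/2 = 1.95 ft; q_4 = 2.32 × 3.19 × 1.95 = 14.43 ft³/s
w_5 = (11.1 − 8.4)/2 = 1.35 ft; q_5 = 2.57 × 4.45 × 1.35 = 15.44 ft³/s
w_6 = (13.1 − 9.6)/2 = 1.75 ft; q_6 = 3.10 × 3.74 × 1.75 = 20.29 ft³/s
w_7 = (15.4 − 11.1)/2 = 2.15 ft; q_7 = 2.86 × 3.24 × 2.15 = 19.92 ft³/s
w_8 = (15.4 − 13.1)/2 = 1.15 ft; q_8 = 1.24 × 0.82 × 1.15 = 1.169 ft³/s
Q = Σ qᵢ = 107.5 ft³/s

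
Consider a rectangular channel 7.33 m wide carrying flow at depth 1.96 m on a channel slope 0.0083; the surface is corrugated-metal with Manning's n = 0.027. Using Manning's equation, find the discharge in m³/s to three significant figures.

57.1 m³/s

A = b·y = 7.33 × 1.96 = 14.37 m²
P = b + 2y = 7.33 + 2×1.96 = 11.25 m
R = A/P = 14.37/11.25 = 1.277 m
Q = (1/n)·A·R^(2/3)·S^(1/2) = (1/0.027) × 14.37 × 1.277^(2/3) × 0.0083^(1/2) = 57.06 m³/s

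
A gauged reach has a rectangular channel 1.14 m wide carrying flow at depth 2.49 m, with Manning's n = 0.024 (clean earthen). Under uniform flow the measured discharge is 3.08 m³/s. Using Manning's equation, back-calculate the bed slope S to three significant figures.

A = b·y = 1.14 × 2.49 = 2.839 m²
P = b + 2y = 1.14 + 2×2.49 = 6.120 m
R = A/P = 2.839/6.120 = 0.4638 m
S = (Q·n / (1·A·R^(2/3)))² = (3.08×0.024 / (1×2.839×0.5992))² = 0.001889

0.00189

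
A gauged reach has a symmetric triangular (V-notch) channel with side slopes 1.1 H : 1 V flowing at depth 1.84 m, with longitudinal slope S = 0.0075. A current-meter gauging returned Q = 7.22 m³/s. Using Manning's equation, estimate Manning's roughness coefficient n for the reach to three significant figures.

A = z·y² = 1.1×1.84² = 3.724 m²
P = 2y√(1+z²) = 2×1.84×√(1+1.1²) = 5.471 m
R = A/P = 3.724/5.471 = 0.6807 m
n = (1/Q)·A·R^(2/3)·S^(1/2) = (1/7.22) × 3.724 × 0.7738 × 0.08660 = 0.03457

0.0346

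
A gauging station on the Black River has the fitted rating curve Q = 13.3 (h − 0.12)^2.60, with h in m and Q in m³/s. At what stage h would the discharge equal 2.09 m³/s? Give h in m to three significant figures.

h − h₀ = (Q/C)^(1/b) = (2.09/13.3)^(1/2.60) = 0.4908 m
h = 0.12 + 0.4908 = 0.6108 m

0.611 m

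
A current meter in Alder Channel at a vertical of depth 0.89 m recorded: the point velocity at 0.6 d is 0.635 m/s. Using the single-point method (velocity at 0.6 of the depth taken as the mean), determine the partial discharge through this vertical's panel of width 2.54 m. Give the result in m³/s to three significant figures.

v̄ = v₀.₆ = 0.635 m/s
q = v̄ × d × w = 0.6350 × 0.89 × 2.54 = 1.435 m³/s

1.44 m³/s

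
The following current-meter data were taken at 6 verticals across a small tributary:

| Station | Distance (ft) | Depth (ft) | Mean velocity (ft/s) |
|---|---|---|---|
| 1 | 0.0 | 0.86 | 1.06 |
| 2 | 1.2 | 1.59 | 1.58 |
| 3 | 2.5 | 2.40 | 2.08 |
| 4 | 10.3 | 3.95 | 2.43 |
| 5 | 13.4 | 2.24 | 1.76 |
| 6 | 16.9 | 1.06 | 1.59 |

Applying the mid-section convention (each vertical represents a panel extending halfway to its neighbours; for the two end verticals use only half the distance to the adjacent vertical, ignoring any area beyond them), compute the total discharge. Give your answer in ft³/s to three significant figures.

94.7 ft³/s

w_1 = (1.2 − 0.0)/2 = 0.6 ft; q_1 = 1.06 × 0.86 × 0.6 = 0.5470 ft³/s
w_2 = (2.5 − 0.0)/2 = 1.25 ft; q_2 = 1.58 × 1.59 × 1.25 = 3.140 ft³/s
w_3 = (10.3 − 1.2)/2 = 4.55 ft; q_3 = 2.08 × 2.40 × 4.55 = 22.71 ft³/s
w_4 = (13.4 − 2.5)/2 = 5.45 ft; q_4 = 2.43 × 3.95 × 5.45 = 52.31 ft³/s
w_5 = (16.9 − 10.3)/2 = 3.3 ft; q_5 = 1.76 × 2.24 × 3.3 = 13.01 ft³/s
w_6 = (16.9 − 13.4)/2 = 1.75 ft; q_6 = 1.59 × 1.06 × 1.75 = 2.949 ft³/s
Q = Σ qᵢ = 94.67 ft³/s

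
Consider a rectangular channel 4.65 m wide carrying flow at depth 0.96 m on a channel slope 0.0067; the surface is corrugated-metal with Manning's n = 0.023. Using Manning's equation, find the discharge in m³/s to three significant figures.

12.3 m³/s

A = b·y = 4.65 × 0.96 = 4.464 m²
P = b + 2y = 4.65 + 2×0.96 = 6.570 m
R = A/P = 4.464/6.570 = 0.6795 m
Q = (1/n)·A·R^(2/3)·S^(1/2) = (1/0.023) × 4.464 × 0.6795^(2/3) × 0.0067^(1/2) = 12.28 m³/s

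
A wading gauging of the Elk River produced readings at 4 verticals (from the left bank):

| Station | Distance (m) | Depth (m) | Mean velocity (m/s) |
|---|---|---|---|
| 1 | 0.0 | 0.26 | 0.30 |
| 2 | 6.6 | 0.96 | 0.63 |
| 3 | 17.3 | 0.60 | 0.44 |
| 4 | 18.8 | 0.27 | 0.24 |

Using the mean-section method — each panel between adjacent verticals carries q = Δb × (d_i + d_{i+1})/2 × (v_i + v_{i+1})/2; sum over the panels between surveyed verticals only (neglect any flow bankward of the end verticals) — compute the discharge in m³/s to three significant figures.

Panel 1-2: Δb = 6.6 m, d̄ = (0.26+0.96)/2 = 0.61, v̄ = (0.30+0.63)/2 = 0.465 → q = 6.6×0.61×0.465 = 1.872 m³/s
Panel 2-3: Δb = 10.7 m, d̄ = (0.96+0.60)/2 = 0.78, v̄ = (0.63+0.44)/2 = 0.535 → q = 10.7×0.78×0.535 = 4.465 m³/s
Panel 3-4: Δb = 1.5 m, d̄ = (0.60+0.27)/2 = 0.435, v̄ = (0.44+0.24)/2 = 0.34 → q = 1.5×0.435×0.34 = 0.2219 m³/s
Q = Σ q = 6.559 m³/s

6.56 m³/s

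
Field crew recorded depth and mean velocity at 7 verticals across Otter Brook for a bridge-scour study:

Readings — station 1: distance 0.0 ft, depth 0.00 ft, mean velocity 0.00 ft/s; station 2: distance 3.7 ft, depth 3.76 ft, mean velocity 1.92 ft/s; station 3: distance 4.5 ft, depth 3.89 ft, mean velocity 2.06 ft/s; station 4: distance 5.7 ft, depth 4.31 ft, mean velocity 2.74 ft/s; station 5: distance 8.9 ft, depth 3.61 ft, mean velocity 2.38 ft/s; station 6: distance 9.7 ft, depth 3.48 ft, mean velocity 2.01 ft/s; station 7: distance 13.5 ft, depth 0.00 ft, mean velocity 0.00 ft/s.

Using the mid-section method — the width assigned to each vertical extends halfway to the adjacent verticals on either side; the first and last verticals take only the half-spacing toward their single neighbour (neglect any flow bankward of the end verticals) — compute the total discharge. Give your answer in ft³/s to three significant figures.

83.5 ft³/s

w_2 = (4.5 − 0.0)/2 = 2.25 ft; q_2 = 1.92 × 3.76 × 2.25 = 16.24 ft³/s
w_3 = (5.7 − 3.7)/2 = 1 ft; q_3 = 2.06 × 3.89 × 1 = 8.013 ft³/s
w_4 = (8.9 − 4.5)/2 = 2.2 ft; q_4 = 2.74 × 4.31 × 2.2 = 25.98 ft³/s
w_5 = (9.7 − 5.7)/2 = 2 ft; q_5 = 2.38 × 3.61 × 2 = 17.18 ft³/s
w_6 = (13.5 − 8.9)/2 = 2.3 ft; q_6 = 2.01 × 3.48 × 2.3 = 16.09 ft³/s
Stations 1, 7 contribute zero (depth or velocity is 0).
Q = Σ qᵢ = 83.51 ft³/s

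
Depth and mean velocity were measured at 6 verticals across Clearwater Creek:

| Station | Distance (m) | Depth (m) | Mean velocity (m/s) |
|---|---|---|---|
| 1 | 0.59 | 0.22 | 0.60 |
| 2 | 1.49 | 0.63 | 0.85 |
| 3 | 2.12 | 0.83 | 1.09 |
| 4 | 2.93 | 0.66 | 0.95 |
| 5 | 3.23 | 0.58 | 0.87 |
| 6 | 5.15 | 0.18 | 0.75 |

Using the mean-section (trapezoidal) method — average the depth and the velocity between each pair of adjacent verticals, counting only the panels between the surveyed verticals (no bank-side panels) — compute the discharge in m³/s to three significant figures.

Panel 1-2: Δb = 0.9 m, d̄ = (0.22+0.63)/2 = 0.425, v̄ = (0.60+0.85)/2 = 0.725 → q = 0.9×0.425×0.725 = 0.2773 m³/s
Panel 2-3: Δb = 0.63 m, d̄ = (0.63+0.83)/2 = 0.73, v̄ = (0.85+1.09)/2 = 0.97 → q = 0.63×0.73×0.97 = 0.4461 m³/s
Panel 3-4: Δb = 0.81 m, d̄ = (0.83+0.66)/2 = 0.745, v̄ = (1.09+0.95)/2 = 1.02 → q = 0.81×0.745×1.02 = 0.6155 m³/s
Panel 4-5: Δb = 0.3 m, d̄ = (0.66+0.58)/2 = 0.62, v̄ = (0.95+0.87)/2 = 0.91 → q = 0.3×0.62×0.91 = 0.1693 m³/s
Panel 5-6: Δb = 1.92 m, d̄ = (0.58+0.18)/2 = 0.38, v̄ = (0.87+0.75)/2 = 0.81 → q = 1.92×0.38×0.81 = 0.5910 m³/s
Q = Σ q = 2.099 m³/s

2.10 m³/s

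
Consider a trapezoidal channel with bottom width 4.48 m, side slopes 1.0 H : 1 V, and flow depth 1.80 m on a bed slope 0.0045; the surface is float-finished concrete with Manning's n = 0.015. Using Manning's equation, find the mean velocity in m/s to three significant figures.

5.00 m/s

A = (b + z·y)·y = (4.48 + 1.0×1.80)×1.80 = 11.30 m²
P = b + 2y√(1+z²) = 4.48 + 2×1.80×√(1+1.0²) = 9.571 m
R = A/P = 11.30/9.571 = 1.181 m
Q = (1/n)·A·R^(2/3)·S^(1/2) = (1/0.015) × 11.30 × 1.181^(2/3) × 0.0045^(1/2) = 56.48 m³/s
V = Q/A = 56.48/11.30 = 4.997 m/s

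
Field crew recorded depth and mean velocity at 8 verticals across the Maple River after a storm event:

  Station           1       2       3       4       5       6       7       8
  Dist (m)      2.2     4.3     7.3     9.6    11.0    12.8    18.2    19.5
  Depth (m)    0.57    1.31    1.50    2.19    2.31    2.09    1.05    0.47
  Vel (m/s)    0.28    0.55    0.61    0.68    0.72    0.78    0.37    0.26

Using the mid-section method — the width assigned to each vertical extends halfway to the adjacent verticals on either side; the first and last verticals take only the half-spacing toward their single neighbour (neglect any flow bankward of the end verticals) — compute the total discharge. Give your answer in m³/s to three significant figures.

17.1 m³/s

w_1 = (4.3 − 2.2)/2 = 1.05 m; q_1 = 0.28 × 0.57 × 1.05 = 0.1676 m³/s
w_2 = (7.3 − 2.2)/2 = 2.55 m; q_2 = 0.55 × 1.31 × 2.55 = 1.837 m³/s
w_3 = (9.6 − 4.3)/2 = 2.65 m; q_3 = 0.61 × 1.50 × 2.65 = 2.425 m³/s
w_4 = (11.0 − 7.3)/2 = 1.85 m; q_4 = 0.68 × 2.19 × 1.85 = 2.755 m³/s
w_5 = (12.8 − 9.6)/2 = 1.6 m; q_5 = 0.72 × 2.31 × 1.6 = 2.661 m³/s
w_6 = (18.2 − 11.0)/2 = 3.6 m; q_6 = 0.78 × 2.09 × 3.6 = 5.869 m³/s
w_7 = (19.5 − 12.8)/2 = 3.35 m; q_7 = 0.37 × 1.05 × 3.35 = 1.301 m³/s
w_8 = (19.5 − 18.2)/2 = 0.65 m; q_8 = 0.26 × 0.47 × 0.65 = 0.07943 m³/s
Q = Σ qᵢ = 17.10 m³/s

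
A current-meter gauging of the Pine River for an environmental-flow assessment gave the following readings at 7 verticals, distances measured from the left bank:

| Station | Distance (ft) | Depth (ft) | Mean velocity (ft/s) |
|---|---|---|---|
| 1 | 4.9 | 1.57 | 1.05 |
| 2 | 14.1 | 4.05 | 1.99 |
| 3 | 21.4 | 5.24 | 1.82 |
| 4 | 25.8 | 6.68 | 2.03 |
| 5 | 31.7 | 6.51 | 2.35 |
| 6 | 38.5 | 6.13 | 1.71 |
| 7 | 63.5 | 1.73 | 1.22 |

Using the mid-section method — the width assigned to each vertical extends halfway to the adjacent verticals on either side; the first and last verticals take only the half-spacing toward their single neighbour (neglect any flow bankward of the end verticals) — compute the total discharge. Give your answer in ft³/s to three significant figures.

w_1 = (14.1 − 4.9)/2 = 4.6 ft; q_1 = 1.05 × 1.57 × 4.6 = 7.583 ft³/s
w_2 = (21.4 − 4.9)/2 = 8.25 ft; q_2 = 1.99 × 4.05 × 8.25 = 66.49 ft³/s
w_3 = (25.8 − 14.1)/2 = 5.85 ft; q_3 = 1.82 × 5.24 × 5.85 = 55.79 ft³/s
w_4 = (31.7 − 21.4)/2 = 5.15 ft; q_4 = 2.03 × 6.68 × 5.15 = 69.84 ft³/s
w_5 = (38.5 − 25.8)/2 = 6.35 ft; q_5 = 2.35 × 6.51 × 6.35 = 97.15 ft³/s
w_6 = (63.5 − 31.7)/2 = 15.9 ft; q_6 = 1.71 × 6.13 × 15.9 = 166.7 ft³/s
w_7 = (63.5 − 38.5)/2 = 12.5 ft; q_7 = 1.22 × 1.73 × 12.5 = 26.38 ft³/s
Q = Σ qᵢ = 489.9 ft³/s

490 ft³/s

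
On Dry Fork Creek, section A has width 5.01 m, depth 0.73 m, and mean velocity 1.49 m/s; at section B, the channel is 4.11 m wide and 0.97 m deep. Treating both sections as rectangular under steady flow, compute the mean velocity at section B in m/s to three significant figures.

Q = A₁V₁ = (5.01×0.73) × 1.49 = 5.449 m³/s
A₂ = 4.11 × 0.97 = 3.987 m²
V₂ = Q/A₂ = 5.449/3.987 = 1.367 m/s

1.37 m/s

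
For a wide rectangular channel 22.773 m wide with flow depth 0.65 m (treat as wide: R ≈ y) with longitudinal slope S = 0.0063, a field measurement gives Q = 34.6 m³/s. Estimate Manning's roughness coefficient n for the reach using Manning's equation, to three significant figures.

0.0255

A = b·y = 22.773 × 0.65 = 14.80 m²
Wide channel: R ≈ y = 0.65 m
n = (1/Q)·A·R^(2/3)·S^(1/2) = (1/34.6) × 14.80 × 0.7504 × 0.07937 = 0.02548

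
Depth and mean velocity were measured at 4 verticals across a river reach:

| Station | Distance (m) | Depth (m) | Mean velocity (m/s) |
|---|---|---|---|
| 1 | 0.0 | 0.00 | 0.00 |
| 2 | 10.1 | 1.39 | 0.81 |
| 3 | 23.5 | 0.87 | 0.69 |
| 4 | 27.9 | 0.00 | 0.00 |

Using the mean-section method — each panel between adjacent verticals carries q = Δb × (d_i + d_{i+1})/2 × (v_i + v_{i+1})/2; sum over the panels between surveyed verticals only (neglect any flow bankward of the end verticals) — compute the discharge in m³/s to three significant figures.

14.9 m³/s

Panel 1-2: Δb = 10.1 m, d̄ = (0.00+1.39)/2 = 0.695, v̄ = (0.00+0.81)/2 = 0.405 → q = 10.1×0.695×0.405 = 2.843 m³/s
Panel 2-3: Δb = 13.4 m, d̄ = (1.39+0.87)/2 = 1.13, v̄ = (0.81+0.69)/2 = 0.75 → q = 13.4×1.13×0.75 = 11.36 m³/s
Panel 3-4: Δb = 4.4 m, d̄ = (0.87+0.00)/2 = 0.435, v̄ = (0.69+0.00)/2 = 0.345 → q = 4.4×0.435×0.345 = 0.6603 m³/s
Q = Σ q = 14.86 m³/s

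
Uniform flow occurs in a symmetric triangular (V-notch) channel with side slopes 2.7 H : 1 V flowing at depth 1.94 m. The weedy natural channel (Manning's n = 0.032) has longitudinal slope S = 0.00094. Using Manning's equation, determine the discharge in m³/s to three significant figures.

A = z·y² = 2.7×1.94² = 10.16 m²
P = 2y√(1+z²) = 2×1.94×√(1+2.7²) = 11.17 m
R = A/P = 10.16/11.17 = 0.9096 m
Q = (1/n)·A·R^(2/3)·S^(1/2) = (1/0.032) × 10.16 × 0.9096^(2/3) × 0.00094^(1/2) = 9.140 m³/s

9.14 m³/s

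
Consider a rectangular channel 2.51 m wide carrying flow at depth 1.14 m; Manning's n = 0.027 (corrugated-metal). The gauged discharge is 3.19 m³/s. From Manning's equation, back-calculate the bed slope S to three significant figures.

A = b·y = 2.51 × 1.14 = 2.861 m²
P = b + 2y = 2.51 + 2×1.14 = 4.790 m
R = A/P = 2.861/4.790 = 0.5974 m
S = (Q·n / (1·A·R^(2/3)))² = (3.19×0.027 / (1×2.861×0.7093))² = 0.001801

0.00180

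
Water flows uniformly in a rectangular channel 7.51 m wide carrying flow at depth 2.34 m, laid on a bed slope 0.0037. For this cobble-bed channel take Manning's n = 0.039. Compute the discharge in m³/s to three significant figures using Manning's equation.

A = b·y = 7.51 × 2.34 = 17.57 m²
P = b + 2y = 7.51 + 2×2.34 = 12.19 m
R = A/P = 17.57/12.19 = 1.442 m
Q = (1/n)·A·R^(2/3)·S^(1/2) = (1/0.039) × 17.57 × 1.442^(2/3) × 0.0037^(1/2) = 34.98 m³/s

35.0 m³/s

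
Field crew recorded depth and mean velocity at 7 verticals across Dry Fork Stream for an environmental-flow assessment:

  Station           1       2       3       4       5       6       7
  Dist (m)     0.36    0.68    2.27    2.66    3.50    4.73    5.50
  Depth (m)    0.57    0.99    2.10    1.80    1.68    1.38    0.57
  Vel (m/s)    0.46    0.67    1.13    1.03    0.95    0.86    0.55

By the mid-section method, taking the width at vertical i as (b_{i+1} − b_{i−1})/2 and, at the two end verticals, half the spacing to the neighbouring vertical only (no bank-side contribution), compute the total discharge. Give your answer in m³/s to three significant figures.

w_1 = (0.68 − 0.36)/2 = 0.16 m; q_1 = 0.46 × 0.57 × 0.16 = 0.04195 m³/s
w_2 = (2.27 − 0.36)/2 = 0.955 m; q_2 = 0.67 × 0.99 × 0.955 = 0.6335 m³/s
w_3 = (2.66 − 0.68)/2 = 0.99 m; q_3 = 1.13 × 2.10 × 0.99 = 2.349 m³/s
w_4 = (3.50 − 2.27)/2 = 0.615 m; q_4 = 1.03 × 1.80 × 0.615 = 1.140 m³/s
w_5 = (4.73 − 2.66)/2 = 1.035 m; q_5 = 0.95 × 1.68 × 1.035 = 1.652 m³/s
w_6 = (5.50 − 3.50)/2 = 1 m; q_6 = 0.86 × 1.38 × 1 = 1.187 m³/s
w_7 = (5.50 − 4.73)/2 = 0.385 m; q_7 = 0.55 × 0.57 × 0.385 = 0.1207 m³/s
Q = Σ qᵢ = 7.124 m³/s

7.12 m³/s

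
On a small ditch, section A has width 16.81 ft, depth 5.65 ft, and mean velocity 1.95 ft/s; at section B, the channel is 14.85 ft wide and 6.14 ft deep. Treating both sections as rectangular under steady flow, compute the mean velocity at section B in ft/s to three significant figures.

Q = A₁V₁ = (16.81×5.65) × 1.95 = 185.2 ft³/s
A₂ = 14.85 × 6.14 = 91.18 ft²
V₂ = Q/A₂ = 185.2/91.18 = 2.031 ft/s

2.03 ft/s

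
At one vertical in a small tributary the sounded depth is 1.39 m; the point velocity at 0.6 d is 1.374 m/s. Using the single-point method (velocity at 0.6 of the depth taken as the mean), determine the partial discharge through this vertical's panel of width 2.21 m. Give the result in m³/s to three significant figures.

v̄ = v₀.₆ = 1.374 m/s
q = v̄ × d × w = 1.374 × 1.39 × 2.21 = 4.221 m³/s

4.22 m³/s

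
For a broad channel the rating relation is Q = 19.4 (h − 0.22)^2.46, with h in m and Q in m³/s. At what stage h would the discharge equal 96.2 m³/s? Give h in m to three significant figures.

h − h₀ = (Q/C)^(1/b) = (96.2/19.4)^(1/2.46) = 1.917 m
h = 0.22 + 1.917 = 2.137 m

2.14 m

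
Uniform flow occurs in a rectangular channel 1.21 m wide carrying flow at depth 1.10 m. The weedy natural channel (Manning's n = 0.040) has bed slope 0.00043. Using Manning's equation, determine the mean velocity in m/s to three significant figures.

0.277 m/s

A = b·y = 1.21 × 1.10 = 1.331 m²
P = b + 2y = 1.21 + 2×1.10 = 3.410 m
R = A/P = 1.331/3.410 = 0.3903 m
Q = (1/n)·A·R^(2/3)·S^(1/2) = (1/0.040) × 1.331 × 0.3903^(2/3) × 0.00043^(1/2) = 0.3685 m³/s
V = Q/A = 0.3685/1.331 = 0.2769 m/s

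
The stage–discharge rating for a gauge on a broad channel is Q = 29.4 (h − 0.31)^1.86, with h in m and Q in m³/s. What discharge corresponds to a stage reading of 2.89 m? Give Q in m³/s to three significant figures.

Q = 29.4 × (2.89 − 0.31)^1.86 = 29.4 × 2.58^1.86 = 171.4 m³/s

171 m³/s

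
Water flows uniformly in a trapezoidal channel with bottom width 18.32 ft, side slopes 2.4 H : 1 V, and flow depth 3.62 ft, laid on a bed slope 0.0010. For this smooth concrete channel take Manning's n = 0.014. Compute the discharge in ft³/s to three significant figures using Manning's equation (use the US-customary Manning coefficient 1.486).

A = (b + z·y)·y = (18.32 + 2.4×3.62)×3.62 = 97.77 ft²
P = b + 2y√(1+z²) = 18.32 + 2×3.62×√(1+2.4²) = 37.14 ft
R = A/P = 97.77/37.14 = 2.632 ft
Q = (1.486/n)·A·R^(2/3)·S^(1/2) = (1.486/0.014) × 97.77 × 2.632^(2/3) × 0.0010^(1/2) = 625.6 ft³/s

626 ft³/s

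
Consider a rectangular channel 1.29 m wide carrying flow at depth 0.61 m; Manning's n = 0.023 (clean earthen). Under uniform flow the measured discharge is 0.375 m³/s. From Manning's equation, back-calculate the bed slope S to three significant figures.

A = b·y = 1.29 × 0.61 = 0.7869 m²
P = b + 2y = 1.29 + 2×0.61 = 2.510 m
R = A/P = 0.7869/2.510 = 0.3135 m
S = (Q·n / (1·A·R^(2/3)))² = (0.375×0.023 / (1×0.7869×0.4615))² = 0.0005641

0.000564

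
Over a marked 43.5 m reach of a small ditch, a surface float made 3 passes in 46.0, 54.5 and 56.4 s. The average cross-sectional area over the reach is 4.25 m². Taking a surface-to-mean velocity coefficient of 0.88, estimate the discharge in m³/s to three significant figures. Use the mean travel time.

t̄ = (46.0 + 54.5 + 56.4) / 3 = 52.3 s
v_surface = L / t̄ = 43.5 / 52.3 = 0.8317 m/s
v_mean = 0.88 × 0.8317 = 0.7319 m/s
Q = A × v_mean = 4.25 × 0.7319 = 3.111 m³/s

3.11 m³/s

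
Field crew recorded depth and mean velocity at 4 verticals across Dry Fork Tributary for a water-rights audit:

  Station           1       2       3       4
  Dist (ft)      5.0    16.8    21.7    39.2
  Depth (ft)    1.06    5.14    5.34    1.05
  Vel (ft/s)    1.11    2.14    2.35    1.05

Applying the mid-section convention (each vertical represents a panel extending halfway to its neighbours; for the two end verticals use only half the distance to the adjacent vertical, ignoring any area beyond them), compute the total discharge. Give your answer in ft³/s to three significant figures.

w_1 = (16.8 − 5.0)/2 = 5.9 ft; q_1 = 1.11 × 1.06 × 5.9 = 6.942 ft³/s
w_2 = (21.7 − 5.0)/2 = 8.35 ft; q_2 = 2.14 × 5.14 × 8.35 = 91.85 ft³/s
w_3 = (39.2 − 16.8)/2 = 11.2 ft; q_3 = 2.35 × 5.34 × 11.2 = 140.5 ft³/s
w_4 = (39.2 − 21.7)/2 = 8.75 ft; q_4 = 1.05 × 1.05 × 8.75 = 9.647 ft³/s
Q = Σ qᵢ = 249.0 ft³/s

249 ft³/s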